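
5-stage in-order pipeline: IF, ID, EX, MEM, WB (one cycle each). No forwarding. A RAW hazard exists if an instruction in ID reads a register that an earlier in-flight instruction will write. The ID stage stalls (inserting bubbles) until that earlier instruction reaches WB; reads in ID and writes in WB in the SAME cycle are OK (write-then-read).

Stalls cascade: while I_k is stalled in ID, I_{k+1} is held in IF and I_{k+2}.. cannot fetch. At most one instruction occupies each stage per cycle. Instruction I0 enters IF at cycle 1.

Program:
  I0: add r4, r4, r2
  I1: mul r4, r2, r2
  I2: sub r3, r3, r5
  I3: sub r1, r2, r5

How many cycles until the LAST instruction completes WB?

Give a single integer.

Answer: 8

Derivation:
I0 add r4 <- r4,r2: IF@1 ID@2 stall=0 (-) EX@3 MEM@4 WB@5
I1 mul r4 <- r2,r2: IF@2 ID@3 stall=0 (-) EX@4 MEM@5 WB@6
I2 sub r3 <- r3,r5: IF@3 ID@4 stall=0 (-) EX@5 MEM@6 WB@7
I3 sub r1 <- r2,r5: IF@4 ID@5 stall=0 (-) EX@6 MEM@7 WB@8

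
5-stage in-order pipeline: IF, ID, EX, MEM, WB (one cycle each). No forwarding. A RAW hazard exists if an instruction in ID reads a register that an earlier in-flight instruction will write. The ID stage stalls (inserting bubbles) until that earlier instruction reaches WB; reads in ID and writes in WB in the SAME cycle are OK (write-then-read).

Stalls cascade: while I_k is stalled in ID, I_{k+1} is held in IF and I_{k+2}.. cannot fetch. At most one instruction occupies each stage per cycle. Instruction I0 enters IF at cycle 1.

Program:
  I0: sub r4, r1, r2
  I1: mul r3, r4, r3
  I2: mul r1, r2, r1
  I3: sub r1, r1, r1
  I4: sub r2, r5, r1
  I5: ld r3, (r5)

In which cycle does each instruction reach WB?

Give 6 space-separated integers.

Answer: 5 8 9 12 15 16

Derivation:
I0 sub r4 <- r1,r2: IF@1 ID@2 stall=0 (-) EX@3 MEM@4 WB@5
I1 mul r3 <- r4,r3: IF@2 ID@3 stall=2 (RAW on I0.r4 (WB@5)) EX@6 MEM@7 WB@8
I2 mul r1 <- r2,r1: IF@3 ID@6 stall=0 (-) EX@7 MEM@8 WB@9
I3 sub r1 <- r1,r1: IF@6 ID@7 stall=2 (RAW on I2.r1 (WB@9)) EX@10 MEM@11 WB@12
I4 sub r2 <- r5,r1: IF@7 ID@10 stall=2 (RAW on I3.r1 (WB@12)) EX@13 MEM@14 WB@15
I5 ld r3 <- r5: IF@10 ID@13 stall=0 (-) EX@14 MEM@15 WB@16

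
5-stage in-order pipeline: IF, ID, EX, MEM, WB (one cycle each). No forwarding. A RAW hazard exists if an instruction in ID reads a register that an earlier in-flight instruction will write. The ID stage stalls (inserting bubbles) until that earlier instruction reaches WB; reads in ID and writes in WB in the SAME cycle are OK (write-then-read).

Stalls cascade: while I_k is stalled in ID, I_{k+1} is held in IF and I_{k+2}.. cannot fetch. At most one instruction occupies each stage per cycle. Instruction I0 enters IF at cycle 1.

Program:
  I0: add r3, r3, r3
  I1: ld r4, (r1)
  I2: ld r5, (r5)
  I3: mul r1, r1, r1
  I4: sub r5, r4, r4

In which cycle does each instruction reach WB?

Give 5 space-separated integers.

I0 add r3 <- r3,r3: IF@1 ID@2 stall=0 (-) EX@3 MEM@4 WB@5
I1 ld r4 <- r1: IF@2 ID@3 stall=0 (-) EX@4 MEM@5 WB@6
I2 ld r5 <- r5: IF@3 ID@4 stall=0 (-) EX@5 MEM@6 WB@7
I3 mul r1 <- r1,r1: IF@4 ID@5 stall=0 (-) EX@6 MEM@7 WB@8
I4 sub r5 <- r4,r4: IF@5 ID@6 stall=0 (-) EX@7 MEM@8 WB@9

Answer: 5 6 7 8 9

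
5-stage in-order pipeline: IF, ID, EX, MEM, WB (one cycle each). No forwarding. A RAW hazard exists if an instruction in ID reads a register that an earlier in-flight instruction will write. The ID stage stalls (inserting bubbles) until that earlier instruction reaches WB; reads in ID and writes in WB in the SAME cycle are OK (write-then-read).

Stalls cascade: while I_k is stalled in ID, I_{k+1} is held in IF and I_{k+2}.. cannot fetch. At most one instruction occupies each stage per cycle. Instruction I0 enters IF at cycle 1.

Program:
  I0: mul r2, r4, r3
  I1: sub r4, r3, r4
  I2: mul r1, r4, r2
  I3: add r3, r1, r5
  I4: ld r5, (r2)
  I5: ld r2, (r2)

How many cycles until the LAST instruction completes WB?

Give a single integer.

I0 mul r2 <- r4,r3: IF@1 ID@2 stall=0 (-) EX@3 MEM@4 WB@5
I1 sub r4 <- r3,r4: IF@2 ID@3 stall=0 (-) EX@4 MEM@5 WB@6
I2 mul r1 <- r4,r2: IF@3 ID@4 stall=2 (RAW on I1.r4 (WB@6)) EX@7 MEM@8 WB@9
I3 add r3 <- r1,r5: IF@4 ID@7 stall=2 (RAW on I2.r1 (WB@9)) EX@10 MEM@11 WB@12
I4 ld r5 <- r2: IF@7 ID@10 stall=0 (-) EX@11 MEM@12 WB@13
I5 ld r2 <- r2: IF@10 ID@11 stall=0 (-) EX@12 MEM@13 WB@14

Answer: 14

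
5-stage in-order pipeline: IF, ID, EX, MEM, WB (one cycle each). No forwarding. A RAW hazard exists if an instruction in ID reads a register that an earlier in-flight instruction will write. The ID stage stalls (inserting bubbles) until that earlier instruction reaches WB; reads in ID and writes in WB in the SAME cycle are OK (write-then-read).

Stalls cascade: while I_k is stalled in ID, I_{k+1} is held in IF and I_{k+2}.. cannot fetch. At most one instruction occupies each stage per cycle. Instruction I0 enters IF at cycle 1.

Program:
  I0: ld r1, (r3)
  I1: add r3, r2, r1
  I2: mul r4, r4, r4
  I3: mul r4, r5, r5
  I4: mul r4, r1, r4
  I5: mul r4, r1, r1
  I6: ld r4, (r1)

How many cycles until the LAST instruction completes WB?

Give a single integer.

I0 ld r1 <- r3: IF@1 ID@2 stall=0 (-) EX@3 MEM@4 WB@5
I1 add r3 <- r2,r1: IF@2 ID@3 stall=2 (RAW on I0.r1 (WB@5)) EX@6 MEM@7 WB@8
I2 mul r4 <- r4,r4: IF@3 ID@6 stall=0 (-) EX@7 MEM@8 WB@9
I3 mul r4 <- r5,r5: IF@6 ID@7 stall=0 (-) EX@8 MEM@9 WB@10
I4 mul r4 <- r1,r4: IF@7 ID@8 stall=2 (RAW on I3.r4 (WB@10)) EX@11 MEM@12 WB@13
I5 mul r4 <- r1,r1: IF@8 ID@11 stall=0 (-) EX@12 MEM@13 WB@14
I6 ld r4 <- r1: IF@11 ID@12 stall=0 (-) EX@13 MEM@14 WB@15

Answer: 15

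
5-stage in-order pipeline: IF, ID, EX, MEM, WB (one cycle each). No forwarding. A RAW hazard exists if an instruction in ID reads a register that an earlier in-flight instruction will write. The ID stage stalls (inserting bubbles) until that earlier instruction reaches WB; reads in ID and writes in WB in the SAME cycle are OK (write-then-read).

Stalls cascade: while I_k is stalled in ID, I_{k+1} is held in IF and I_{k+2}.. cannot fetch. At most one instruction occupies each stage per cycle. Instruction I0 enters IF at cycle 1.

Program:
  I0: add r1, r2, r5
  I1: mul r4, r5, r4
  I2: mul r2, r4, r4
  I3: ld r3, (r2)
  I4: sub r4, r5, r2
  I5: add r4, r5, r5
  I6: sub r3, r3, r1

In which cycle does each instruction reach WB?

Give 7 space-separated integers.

I0 add r1 <- r2,r5: IF@1 ID@2 stall=0 (-) EX@3 MEM@4 WB@5
I1 mul r4 <- r5,r4: IF@2 ID@3 stall=0 (-) EX@4 MEM@5 WB@6
I2 mul r2 <- r4,r4: IF@3 ID@4 stall=2 (RAW on I1.r4 (WB@6)) EX@7 MEM@8 WB@9
I3 ld r3 <- r2: IF@4 ID@7 stall=2 (RAW on I2.r2 (WB@9)) EX@10 MEM@11 WB@12
I4 sub r4 <- r5,r2: IF@7 ID@10 stall=0 (-) EX@11 MEM@12 WB@13
I5 add r4 <- r5,r5: IF@10 ID@11 stall=0 (-) EX@12 MEM@13 WB@14
I6 sub r3 <- r3,r1: IF@11 ID@12 stall=0 (-) EX@13 MEM@14 WB@15

Answer: 5 6 9 12 13 14 15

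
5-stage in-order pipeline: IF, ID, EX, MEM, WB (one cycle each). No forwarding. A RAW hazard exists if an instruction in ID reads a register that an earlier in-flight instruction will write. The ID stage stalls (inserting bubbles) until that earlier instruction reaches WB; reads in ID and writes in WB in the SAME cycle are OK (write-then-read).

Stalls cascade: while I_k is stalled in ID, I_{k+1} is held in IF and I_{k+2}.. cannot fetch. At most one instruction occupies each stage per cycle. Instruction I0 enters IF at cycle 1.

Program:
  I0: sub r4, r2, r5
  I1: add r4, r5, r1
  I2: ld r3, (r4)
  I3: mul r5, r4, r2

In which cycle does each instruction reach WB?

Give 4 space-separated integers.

Answer: 5 6 9 10

Derivation:
I0 sub r4 <- r2,r5: IF@1 ID@2 stall=0 (-) EX@3 MEM@4 WB@5
I1 add r4 <- r5,r1: IF@2 ID@3 stall=0 (-) EX@4 MEM@5 WB@6
I2 ld r3 <- r4: IF@3 ID@4 stall=2 (RAW on I1.r4 (WB@6)) EX@7 MEM@8 WB@9
I3 mul r5 <- r4,r2: IF@4 ID@7 stall=0 (-) EX@8 MEM@9 WB@10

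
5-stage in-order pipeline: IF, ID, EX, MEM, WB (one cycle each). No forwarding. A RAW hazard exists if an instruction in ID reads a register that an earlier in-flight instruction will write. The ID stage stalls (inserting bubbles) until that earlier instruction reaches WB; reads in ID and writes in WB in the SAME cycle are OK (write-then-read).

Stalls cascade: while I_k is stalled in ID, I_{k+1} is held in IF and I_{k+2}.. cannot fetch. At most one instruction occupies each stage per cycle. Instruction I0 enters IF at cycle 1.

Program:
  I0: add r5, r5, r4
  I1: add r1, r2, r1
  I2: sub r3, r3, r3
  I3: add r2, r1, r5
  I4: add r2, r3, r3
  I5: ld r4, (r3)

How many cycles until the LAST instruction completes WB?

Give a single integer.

Answer: 11

Derivation:
I0 add r5 <- r5,r4: IF@1 ID@2 stall=0 (-) EX@3 MEM@4 WB@5
I1 add r1 <- r2,r1: IF@2 ID@3 stall=0 (-) EX@4 MEM@5 WB@6
I2 sub r3 <- r3,r3: IF@3 ID@4 stall=0 (-) EX@5 MEM@6 WB@7
I3 add r2 <- r1,r5: IF@4 ID@5 stall=1 (RAW on I1.r1 (WB@6)) EX@7 MEM@8 WB@9
I4 add r2 <- r3,r3: IF@5 ID@7 stall=0 (-) EX@8 MEM@9 WB@10
I5 ld r4 <- r3: IF@7 ID@8 stall=0 (-) EX@9 MEM@10 WB@11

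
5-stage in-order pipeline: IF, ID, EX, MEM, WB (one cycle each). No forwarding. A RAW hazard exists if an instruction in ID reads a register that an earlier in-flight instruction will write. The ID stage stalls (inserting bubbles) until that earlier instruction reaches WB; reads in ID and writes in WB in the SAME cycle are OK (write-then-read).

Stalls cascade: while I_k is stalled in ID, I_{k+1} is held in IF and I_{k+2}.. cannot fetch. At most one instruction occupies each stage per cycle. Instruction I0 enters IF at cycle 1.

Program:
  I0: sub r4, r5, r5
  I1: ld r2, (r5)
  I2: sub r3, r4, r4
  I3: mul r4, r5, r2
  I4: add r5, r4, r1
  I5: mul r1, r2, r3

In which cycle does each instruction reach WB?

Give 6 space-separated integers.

I0 sub r4 <- r5,r5: IF@1 ID@2 stall=0 (-) EX@3 MEM@4 WB@5
I1 ld r2 <- r5: IF@2 ID@3 stall=0 (-) EX@4 MEM@5 WB@6
I2 sub r3 <- r4,r4: IF@3 ID@4 stall=1 (RAW on I0.r4 (WB@5)) EX@6 MEM@7 WB@8
I3 mul r4 <- r5,r2: IF@4 ID@6 stall=0 (-) EX@7 MEM@8 WB@9
I4 add r5 <- r4,r1: IF@6 ID@7 stall=2 (RAW on I3.r4 (WB@9)) EX@10 MEM@11 WB@12
I5 mul r1 <- r2,r3: IF@7 ID@10 stall=0 (-) EX@11 MEM@12 WB@13

Answer: 5 6 8 9 12 13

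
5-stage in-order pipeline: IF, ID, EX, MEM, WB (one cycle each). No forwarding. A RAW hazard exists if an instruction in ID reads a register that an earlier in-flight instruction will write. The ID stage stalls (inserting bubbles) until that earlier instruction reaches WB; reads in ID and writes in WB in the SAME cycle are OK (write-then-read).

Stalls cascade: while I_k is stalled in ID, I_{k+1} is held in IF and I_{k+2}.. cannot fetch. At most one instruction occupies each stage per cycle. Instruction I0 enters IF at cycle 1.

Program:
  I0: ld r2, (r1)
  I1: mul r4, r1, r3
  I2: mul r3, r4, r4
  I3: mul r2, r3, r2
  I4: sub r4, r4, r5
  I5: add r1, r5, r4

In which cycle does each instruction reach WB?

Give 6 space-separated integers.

Answer: 5 6 9 12 13 16

Derivation:
I0 ld r2 <- r1: IF@1 ID@2 stall=0 (-) EX@3 MEM@4 WB@5
I1 mul r4 <- r1,r3: IF@2 ID@3 stall=0 (-) EX@4 MEM@5 WB@6
I2 mul r3 <- r4,r4: IF@3 ID@4 stall=2 (RAW on I1.r4 (WB@6)) EX@7 MEM@8 WB@9
I3 mul r2 <- r3,r2: IF@4 ID@7 stall=2 (RAW on I2.r3 (WB@9)) EX@10 MEM@11 WB@12
I4 sub r4 <- r4,r5: IF@7 ID@10 stall=0 (-) EX@11 MEM@12 WB@13
I5 add r1 <- r5,r4: IF@10 ID@11 stall=2 (RAW on I4.r4 (WB@13)) EX@14 MEM@15 WB@16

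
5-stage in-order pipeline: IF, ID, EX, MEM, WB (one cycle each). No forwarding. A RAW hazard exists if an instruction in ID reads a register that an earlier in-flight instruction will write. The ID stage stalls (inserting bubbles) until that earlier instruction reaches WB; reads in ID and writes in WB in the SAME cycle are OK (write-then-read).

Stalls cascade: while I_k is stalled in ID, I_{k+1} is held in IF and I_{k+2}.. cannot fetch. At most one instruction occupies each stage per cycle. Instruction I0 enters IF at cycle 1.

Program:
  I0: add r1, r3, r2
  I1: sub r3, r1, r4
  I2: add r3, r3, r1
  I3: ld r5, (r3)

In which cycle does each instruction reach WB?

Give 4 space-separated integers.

I0 add r1 <- r3,r2: IF@1 ID@2 stall=0 (-) EX@3 MEM@4 WB@5
I1 sub r3 <- r1,r4: IF@2 ID@3 stall=2 (RAW on I0.r1 (WB@5)) EX@6 MEM@7 WB@8
I2 add r3 <- r3,r1: IF@3 ID@6 stall=2 (RAW on I1.r3 (WB@8)) EX@9 MEM@10 WB@11
I3 ld r5 <- r3: IF@6 ID@9 stall=2 (RAW on I2.r3 (WB@11)) EX@12 MEM@13 WB@14

Answer: 5 8 11 14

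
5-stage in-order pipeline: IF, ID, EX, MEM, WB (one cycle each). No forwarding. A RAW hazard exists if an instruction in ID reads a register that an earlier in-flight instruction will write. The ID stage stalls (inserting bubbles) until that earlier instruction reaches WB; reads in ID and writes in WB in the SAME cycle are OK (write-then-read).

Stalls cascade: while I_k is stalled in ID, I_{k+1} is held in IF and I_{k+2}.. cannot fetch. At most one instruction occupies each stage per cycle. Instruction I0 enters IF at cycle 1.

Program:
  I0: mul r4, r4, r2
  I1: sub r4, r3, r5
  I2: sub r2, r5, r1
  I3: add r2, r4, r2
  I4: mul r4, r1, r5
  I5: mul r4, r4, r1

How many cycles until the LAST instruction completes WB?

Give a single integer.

Answer: 14

Derivation:
I0 mul r4 <- r4,r2: IF@1 ID@2 stall=0 (-) EX@3 MEM@4 WB@5
I1 sub r4 <- r3,r5: IF@2 ID@3 stall=0 (-) EX@4 MEM@5 WB@6
I2 sub r2 <- r5,r1: IF@3 ID@4 stall=0 (-) EX@5 MEM@6 WB@7
I3 add r2 <- r4,r2: IF@4 ID@5 stall=2 (RAW on I2.r2 (WB@7)) EX@8 MEM@9 WB@10
I4 mul r4 <- r1,r5: IF@5 ID@8 stall=0 (-) EX@9 MEM@10 WB@11
I5 mul r4 <- r4,r1: IF@8 ID@9 stall=2 (RAW on I4.r4 (WB@11)) EX@12 MEM@13 WB@14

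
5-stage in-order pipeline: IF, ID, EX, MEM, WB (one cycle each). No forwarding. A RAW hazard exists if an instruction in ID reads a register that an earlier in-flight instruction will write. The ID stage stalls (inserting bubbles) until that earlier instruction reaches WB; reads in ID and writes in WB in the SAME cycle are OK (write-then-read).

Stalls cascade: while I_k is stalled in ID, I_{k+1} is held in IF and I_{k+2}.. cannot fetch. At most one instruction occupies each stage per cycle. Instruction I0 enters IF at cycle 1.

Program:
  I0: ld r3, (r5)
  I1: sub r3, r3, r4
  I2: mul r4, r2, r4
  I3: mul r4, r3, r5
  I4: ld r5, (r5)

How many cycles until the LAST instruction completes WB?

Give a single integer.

Answer: 12

Derivation:
I0 ld r3 <- r5: IF@1 ID@2 stall=0 (-) EX@3 MEM@4 WB@5
I1 sub r3 <- r3,r4: IF@2 ID@3 stall=2 (RAW on I0.r3 (WB@5)) EX@6 MEM@7 WB@8
I2 mul r4 <- r2,r4: IF@3 ID@6 stall=0 (-) EX@7 MEM@8 WB@9
I3 mul r4 <- r3,r5: IF@6 ID@7 stall=1 (RAW on I1.r3 (WB@8)) EX@9 MEM@10 WB@11
I4 ld r5 <- r5: IF@7 ID@9 stall=0 (-) EX@10 MEM@11 WB@12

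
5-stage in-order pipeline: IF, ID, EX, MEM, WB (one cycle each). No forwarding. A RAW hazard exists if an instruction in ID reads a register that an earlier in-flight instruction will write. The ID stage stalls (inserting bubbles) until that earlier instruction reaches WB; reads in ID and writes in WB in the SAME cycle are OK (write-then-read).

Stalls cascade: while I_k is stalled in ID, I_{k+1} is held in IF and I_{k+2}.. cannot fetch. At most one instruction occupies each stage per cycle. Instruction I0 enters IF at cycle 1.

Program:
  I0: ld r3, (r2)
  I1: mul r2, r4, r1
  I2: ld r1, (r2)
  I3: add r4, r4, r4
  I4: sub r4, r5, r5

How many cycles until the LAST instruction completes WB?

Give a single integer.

I0 ld r3 <- r2: IF@1 ID@2 stall=0 (-) EX@3 MEM@4 WB@5
I1 mul r2 <- r4,r1: IF@2 ID@3 stall=0 (-) EX@4 MEM@5 WB@6
I2 ld r1 <- r2: IF@3 ID@4 stall=2 (RAW on I1.r2 (WB@6)) EX@7 MEM@8 WB@9
I3 add r4 <- r4,r4: IF@4 ID@7 stall=0 (-) EX@8 MEM@9 WB@10
I4 sub r4 <- r5,r5: IF@7 ID@8 stall=0 (-) EX@9 MEM@10 WB@11

Answer: 11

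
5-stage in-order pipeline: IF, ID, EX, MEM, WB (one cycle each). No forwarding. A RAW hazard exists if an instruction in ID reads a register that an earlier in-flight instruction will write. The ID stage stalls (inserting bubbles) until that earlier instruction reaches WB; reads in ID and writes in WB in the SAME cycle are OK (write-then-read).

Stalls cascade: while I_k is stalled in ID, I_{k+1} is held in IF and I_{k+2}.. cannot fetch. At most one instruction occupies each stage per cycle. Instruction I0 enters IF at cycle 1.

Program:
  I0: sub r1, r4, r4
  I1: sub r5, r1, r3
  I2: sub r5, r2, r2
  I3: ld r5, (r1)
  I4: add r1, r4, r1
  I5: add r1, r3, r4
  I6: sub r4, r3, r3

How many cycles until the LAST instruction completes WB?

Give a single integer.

I0 sub r1 <- r4,r4: IF@1 ID@2 stall=0 (-) EX@3 MEM@4 WB@5
I1 sub r5 <- r1,r3: IF@2 ID@3 stall=2 (RAW on I0.r1 (WB@5)) EX@6 MEM@7 WB@8
I2 sub r5 <- r2,r2: IF@3 ID@6 stall=0 (-) EX@7 MEM@8 WB@9
I3 ld r5 <- r1: IF@6 ID@7 stall=0 (-) EX@8 MEM@9 WB@10
I4 add r1 <- r4,r1: IF@7 ID@8 stall=0 (-) EX@9 MEM@10 WB@11
I5 add r1 <- r3,r4: IF@8 ID@9 stall=0 (-) EX@10 MEM@11 WB@12
I6 sub r4 <- r3,r3: IF@9 ID@10 stall=0 (-) EX@11 MEM@12 WB@13

Answer: 13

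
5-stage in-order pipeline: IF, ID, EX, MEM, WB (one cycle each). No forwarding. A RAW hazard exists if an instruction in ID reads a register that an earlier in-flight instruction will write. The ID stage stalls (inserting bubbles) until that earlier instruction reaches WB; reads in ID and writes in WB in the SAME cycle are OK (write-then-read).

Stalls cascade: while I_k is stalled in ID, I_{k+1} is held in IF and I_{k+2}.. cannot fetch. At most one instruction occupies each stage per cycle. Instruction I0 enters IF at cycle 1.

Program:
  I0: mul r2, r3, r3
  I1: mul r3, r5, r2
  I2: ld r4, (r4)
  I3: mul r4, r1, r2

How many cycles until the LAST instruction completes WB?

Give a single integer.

Answer: 10

Derivation:
I0 mul r2 <- r3,r3: IF@1 ID@2 stall=0 (-) EX@3 MEM@4 WB@5
I1 mul r3 <- r5,r2: IF@2 ID@3 stall=2 (RAW on I0.r2 (WB@5)) EX@6 MEM@7 WB@8
I2 ld r4 <- r4: IF@3 ID@6 stall=0 (-) EX@7 MEM@8 WB@9
I3 mul r4 <- r1,r2: IF@6 ID@7 stall=0 (-) EX@8 MEM@9 WB@10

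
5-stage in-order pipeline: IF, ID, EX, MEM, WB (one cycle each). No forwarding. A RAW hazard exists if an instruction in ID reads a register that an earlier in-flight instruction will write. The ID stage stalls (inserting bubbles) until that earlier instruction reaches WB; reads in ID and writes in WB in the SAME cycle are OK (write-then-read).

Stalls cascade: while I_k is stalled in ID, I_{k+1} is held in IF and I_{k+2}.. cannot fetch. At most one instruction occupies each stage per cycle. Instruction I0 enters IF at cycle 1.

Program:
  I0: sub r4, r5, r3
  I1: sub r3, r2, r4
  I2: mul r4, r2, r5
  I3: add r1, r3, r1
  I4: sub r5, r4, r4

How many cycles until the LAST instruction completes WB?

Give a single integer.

Answer: 12

Derivation:
I0 sub r4 <- r5,r3: IF@1 ID@2 stall=0 (-) EX@3 MEM@4 WB@5
I1 sub r3 <- r2,r4: IF@2 ID@3 stall=2 (RAW on I0.r4 (WB@5)) EX@6 MEM@7 WB@8
I2 mul r4 <- r2,r5: IF@3 ID@6 stall=0 (-) EX@7 MEM@8 WB@9
I3 add r1 <- r3,r1: IF@6 ID@7 stall=1 (RAW on I1.r3 (WB@8)) EX@9 MEM@10 WB@11
I4 sub r5 <- r4,r4: IF@7 ID@9 stall=0 (-) EX@10 MEM@11 WB@12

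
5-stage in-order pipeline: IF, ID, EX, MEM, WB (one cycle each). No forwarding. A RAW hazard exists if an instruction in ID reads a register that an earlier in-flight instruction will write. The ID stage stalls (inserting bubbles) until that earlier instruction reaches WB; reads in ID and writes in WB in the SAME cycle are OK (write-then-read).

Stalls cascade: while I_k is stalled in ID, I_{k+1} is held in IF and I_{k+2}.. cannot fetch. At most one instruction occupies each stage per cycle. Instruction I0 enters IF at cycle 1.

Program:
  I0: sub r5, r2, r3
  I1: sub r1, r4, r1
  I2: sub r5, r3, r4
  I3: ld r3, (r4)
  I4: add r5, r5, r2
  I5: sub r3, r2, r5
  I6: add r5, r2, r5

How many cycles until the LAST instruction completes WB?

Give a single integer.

I0 sub r5 <- r2,r3: IF@1 ID@2 stall=0 (-) EX@3 MEM@4 WB@5
I1 sub r1 <- r4,r1: IF@2 ID@3 stall=0 (-) EX@4 MEM@5 WB@6
I2 sub r5 <- r3,r4: IF@3 ID@4 stall=0 (-) EX@5 MEM@6 WB@7
I3 ld r3 <- r4: IF@4 ID@5 stall=0 (-) EX@6 MEM@7 WB@8
I4 add r5 <- r5,r2: IF@5 ID@6 stall=1 (RAW on I2.r5 (WB@7)) EX@8 MEM@9 WB@10
I5 sub r3 <- r2,r5: IF@6 ID@8 stall=2 (RAW on I4.r5 (WB@10)) EX@11 MEM@12 WB@13
I6 add r5 <- r2,r5: IF@8 ID@11 stall=0 (-) EX@12 MEM@13 WB@14

Answer: 14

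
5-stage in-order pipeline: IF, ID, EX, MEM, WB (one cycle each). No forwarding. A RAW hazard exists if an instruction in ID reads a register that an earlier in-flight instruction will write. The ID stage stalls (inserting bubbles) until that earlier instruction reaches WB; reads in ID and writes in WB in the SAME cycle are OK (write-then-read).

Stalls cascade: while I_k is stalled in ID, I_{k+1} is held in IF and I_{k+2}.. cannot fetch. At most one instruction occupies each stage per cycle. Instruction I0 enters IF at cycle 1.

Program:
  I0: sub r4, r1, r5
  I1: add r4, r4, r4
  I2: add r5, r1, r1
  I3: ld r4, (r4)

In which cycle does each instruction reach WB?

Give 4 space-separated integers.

Answer: 5 8 9 11

Derivation:
I0 sub r4 <- r1,r5: IF@1 ID@2 stall=0 (-) EX@3 MEM@4 WB@5
I1 add r4 <- r4,r4: IF@2 ID@3 stall=2 (RAW on I0.r4 (WB@5)) EX@6 MEM@7 WB@8
I2 add r5 <- r1,r1: IF@3 ID@6 stall=0 (-) EX@7 MEM@8 WB@9
I3 ld r4 <- r4: IF@6 ID@7 stall=1 (RAW on I1.r4 (WB@8)) EX@9 MEM@10 WB@11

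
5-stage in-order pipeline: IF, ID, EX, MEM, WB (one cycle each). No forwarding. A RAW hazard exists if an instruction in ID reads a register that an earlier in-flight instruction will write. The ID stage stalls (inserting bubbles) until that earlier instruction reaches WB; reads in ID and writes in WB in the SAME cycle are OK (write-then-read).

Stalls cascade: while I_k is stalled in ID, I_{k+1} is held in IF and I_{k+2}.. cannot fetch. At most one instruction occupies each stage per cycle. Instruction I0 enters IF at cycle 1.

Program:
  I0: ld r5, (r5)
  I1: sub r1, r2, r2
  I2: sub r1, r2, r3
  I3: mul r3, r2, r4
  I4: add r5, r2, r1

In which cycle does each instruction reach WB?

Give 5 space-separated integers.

I0 ld r5 <- r5: IF@1 ID@2 stall=0 (-) EX@3 MEM@4 WB@5
I1 sub r1 <- r2,r2: IF@2 ID@3 stall=0 (-) EX@4 MEM@5 WB@6
I2 sub r1 <- r2,r3: IF@3 ID@4 stall=0 (-) EX@5 MEM@6 WB@7
I3 mul r3 <- r2,r4: IF@4 ID@5 stall=0 (-) EX@6 MEM@7 WB@8
I4 add r5 <- r2,r1: IF@5 ID@6 stall=1 (RAW on I2.r1 (WB@7)) EX@8 MEM@9 WB@10

Answer: 5 6 7 8 10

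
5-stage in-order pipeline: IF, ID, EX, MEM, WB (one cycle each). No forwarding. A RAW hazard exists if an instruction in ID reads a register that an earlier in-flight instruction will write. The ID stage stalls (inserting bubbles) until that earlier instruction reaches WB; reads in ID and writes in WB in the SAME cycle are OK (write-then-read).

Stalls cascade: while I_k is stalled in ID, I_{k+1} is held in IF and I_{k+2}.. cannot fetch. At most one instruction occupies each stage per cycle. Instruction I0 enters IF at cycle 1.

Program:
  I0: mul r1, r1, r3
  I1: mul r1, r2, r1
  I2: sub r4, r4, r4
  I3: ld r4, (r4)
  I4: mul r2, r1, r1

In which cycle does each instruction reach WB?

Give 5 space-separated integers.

Answer: 5 8 9 12 13

Derivation:
I0 mul r1 <- r1,r3: IF@1 ID@2 stall=0 (-) EX@3 MEM@4 WB@5
I1 mul r1 <- r2,r1: IF@2 ID@3 stall=2 (RAW on I0.r1 (WB@5)) EX@6 MEM@7 WB@8
I2 sub r4 <- r4,r4: IF@3 ID@6 stall=0 (-) EX@7 MEM@8 WB@9
I3 ld r4 <- r4: IF@6 ID@7 stall=2 (RAW on I2.r4 (WB@9)) EX@10 MEM@11 WB@12
I4 mul r2 <- r1,r1: IF@7 ID@10 stall=0 (-) EX@11 MEM@12 WB@13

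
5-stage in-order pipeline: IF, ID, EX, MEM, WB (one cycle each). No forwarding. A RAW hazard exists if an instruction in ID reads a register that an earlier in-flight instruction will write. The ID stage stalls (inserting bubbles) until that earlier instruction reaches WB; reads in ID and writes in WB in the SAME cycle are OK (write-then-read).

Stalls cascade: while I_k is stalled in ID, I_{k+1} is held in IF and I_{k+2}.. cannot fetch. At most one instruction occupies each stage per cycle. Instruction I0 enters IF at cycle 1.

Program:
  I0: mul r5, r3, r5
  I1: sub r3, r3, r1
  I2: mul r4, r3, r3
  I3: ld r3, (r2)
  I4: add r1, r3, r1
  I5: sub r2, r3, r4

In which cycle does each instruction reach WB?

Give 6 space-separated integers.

I0 mul r5 <- r3,r5: IF@1 ID@2 stall=0 (-) EX@3 MEM@4 WB@5
I1 sub r3 <- r3,r1: IF@2 ID@3 stall=0 (-) EX@4 MEM@5 WB@6
I2 mul r4 <- r3,r3: IF@3 ID@4 stall=2 (RAW on I1.r3 (WB@6)) EX@7 MEM@8 WB@9
I3 ld r3 <- r2: IF@4 ID@7 stall=0 (-) EX@8 MEM@9 WB@10
I4 add r1 <- r3,r1: IF@7 ID@8 stall=2 (RAW on I3.r3 (WB@10)) EX@11 MEM@12 WB@13
I5 sub r2 <- r3,r4: IF@8 ID@11 stall=0 (-) EX@12 MEM@13 WB@14

Answer: 5 6 9 10 13 14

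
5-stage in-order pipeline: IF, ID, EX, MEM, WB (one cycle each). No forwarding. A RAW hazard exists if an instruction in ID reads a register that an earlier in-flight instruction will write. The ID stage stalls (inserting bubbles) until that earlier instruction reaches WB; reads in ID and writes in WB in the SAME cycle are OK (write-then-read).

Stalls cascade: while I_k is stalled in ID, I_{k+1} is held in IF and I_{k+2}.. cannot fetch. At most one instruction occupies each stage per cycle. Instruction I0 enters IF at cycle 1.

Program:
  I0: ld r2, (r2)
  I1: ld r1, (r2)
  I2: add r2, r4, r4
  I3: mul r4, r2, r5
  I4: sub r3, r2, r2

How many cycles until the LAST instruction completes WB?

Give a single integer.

Answer: 13

Derivation:
I0 ld r2 <- r2: IF@1 ID@2 stall=0 (-) EX@3 MEM@4 WB@5
I1 ld r1 <- r2: IF@2 ID@3 stall=2 (RAW on I0.r2 (WB@5)) EX@6 MEM@7 WB@8
I2 add r2 <- r4,r4: IF@3 ID@6 stall=0 (-) EX@7 MEM@8 WB@9
I3 mul r4 <- r2,r5: IF@6 ID@7 stall=2 (RAW on I2.r2 (WB@9)) EX@10 MEM@11 WB@12
I4 sub r3 <- r2,r2: IF@7 ID@10 stall=0 (-) EX@11 MEM@12 WB@13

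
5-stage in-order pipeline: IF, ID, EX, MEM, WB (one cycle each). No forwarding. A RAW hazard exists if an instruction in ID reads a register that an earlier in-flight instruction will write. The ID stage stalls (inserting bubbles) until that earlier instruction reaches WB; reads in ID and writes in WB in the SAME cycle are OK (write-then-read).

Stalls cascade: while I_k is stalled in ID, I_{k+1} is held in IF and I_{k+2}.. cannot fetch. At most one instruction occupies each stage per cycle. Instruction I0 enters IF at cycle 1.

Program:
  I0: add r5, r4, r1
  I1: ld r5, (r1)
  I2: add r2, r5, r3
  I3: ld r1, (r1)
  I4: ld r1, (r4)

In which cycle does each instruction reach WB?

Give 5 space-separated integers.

Answer: 5 6 9 10 11

Derivation:
I0 add r5 <- r4,r1: IF@1 ID@2 stall=0 (-) EX@3 MEM@4 WB@5
I1 ld r5 <- r1: IF@2 ID@3 stall=0 (-) EX@4 MEM@5 WB@6
I2 add r2 <- r5,r3: IF@3 ID@4 stall=2 (RAW on I1.r5 (WB@6)) EX@7 MEM@8 WB@9
I3 ld r1 <- r1: IF@4 ID@7 stall=0 (-) EX@8 MEM@9 WB@10
I4 ld r1 <- r4: IF@7 ID@8 stall=0 (-) EX@9 MEM@10 WB@11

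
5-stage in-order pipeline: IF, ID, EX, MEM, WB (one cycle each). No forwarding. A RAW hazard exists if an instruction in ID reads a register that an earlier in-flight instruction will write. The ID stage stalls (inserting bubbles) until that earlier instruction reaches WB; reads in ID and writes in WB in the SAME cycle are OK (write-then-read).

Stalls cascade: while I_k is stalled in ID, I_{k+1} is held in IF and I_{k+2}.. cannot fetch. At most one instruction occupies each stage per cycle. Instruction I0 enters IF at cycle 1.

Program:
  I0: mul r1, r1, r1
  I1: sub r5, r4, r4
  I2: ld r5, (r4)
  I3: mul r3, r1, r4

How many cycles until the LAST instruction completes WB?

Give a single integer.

I0 mul r1 <- r1,r1: IF@1 ID@2 stall=0 (-) EX@3 MEM@4 WB@5
I1 sub r5 <- r4,r4: IF@2 ID@3 stall=0 (-) EX@4 MEM@5 WB@6
I2 ld r5 <- r4: IF@3 ID@4 stall=0 (-) EX@5 MEM@6 WB@7
I3 mul r3 <- r1,r4: IF@4 ID@5 stall=0 (-) EX@6 MEM@7 WB@8

Answer: 8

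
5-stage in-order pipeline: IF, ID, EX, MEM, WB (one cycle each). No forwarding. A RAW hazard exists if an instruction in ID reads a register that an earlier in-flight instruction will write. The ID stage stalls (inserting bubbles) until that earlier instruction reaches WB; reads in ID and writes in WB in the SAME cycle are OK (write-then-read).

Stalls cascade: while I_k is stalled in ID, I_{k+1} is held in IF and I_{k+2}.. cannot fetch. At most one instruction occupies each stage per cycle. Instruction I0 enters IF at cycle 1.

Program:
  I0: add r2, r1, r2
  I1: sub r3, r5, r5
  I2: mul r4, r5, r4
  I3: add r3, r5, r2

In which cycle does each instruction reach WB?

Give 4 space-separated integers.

I0 add r2 <- r1,r2: IF@1 ID@2 stall=0 (-) EX@3 MEM@4 WB@5
I1 sub r3 <- r5,r5: IF@2 ID@3 stall=0 (-) EX@4 MEM@5 WB@6
I2 mul r4 <- r5,r4: IF@3 ID@4 stall=0 (-) EX@5 MEM@6 WB@7
I3 add r3 <- r5,r2: IF@4 ID@5 stall=0 (-) EX@6 MEM@7 WB@8

Answer: 5 6 7 8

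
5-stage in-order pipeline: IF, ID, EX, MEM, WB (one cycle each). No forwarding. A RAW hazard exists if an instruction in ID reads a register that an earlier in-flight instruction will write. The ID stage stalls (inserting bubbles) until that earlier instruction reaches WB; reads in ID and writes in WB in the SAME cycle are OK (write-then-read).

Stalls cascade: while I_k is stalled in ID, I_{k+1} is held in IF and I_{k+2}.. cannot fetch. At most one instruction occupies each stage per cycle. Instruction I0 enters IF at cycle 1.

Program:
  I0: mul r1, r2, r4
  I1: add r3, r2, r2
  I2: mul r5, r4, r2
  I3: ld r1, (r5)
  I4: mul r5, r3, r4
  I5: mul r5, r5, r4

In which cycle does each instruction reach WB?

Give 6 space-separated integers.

Answer: 5 6 7 10 11 14

Derivation:
I0 mul r1 <- r2,r4: IF@1 ID@2 stall=0 (-) EX@3 MEM@4 WB@5
I1 add r3 <- r2,r2: IF@2 ID@3 stall=0 (-) EX@4 MEM@5 WB@6
I2 mul r5 <- r4,r2: IF@3 ID@4 stall=0 (-) EX@5 MEM@6 WB@7
I3 ld r1 <- r5: IF@4 ID@5 stall=2 (RAW on I2.r5 (WB@7)) EX@8 MEM@9 WB@10
I4 mul r5 <- r3,r4: IF@5 ID@8 stall=0 (-) EX@9 MEM@10 WB@11
I5 mul r5 <- r5,r4: IF@8 ID@9 stall=2 (RAW on I4.r5 (WB@11)) EX@12 MEM@13 WB@14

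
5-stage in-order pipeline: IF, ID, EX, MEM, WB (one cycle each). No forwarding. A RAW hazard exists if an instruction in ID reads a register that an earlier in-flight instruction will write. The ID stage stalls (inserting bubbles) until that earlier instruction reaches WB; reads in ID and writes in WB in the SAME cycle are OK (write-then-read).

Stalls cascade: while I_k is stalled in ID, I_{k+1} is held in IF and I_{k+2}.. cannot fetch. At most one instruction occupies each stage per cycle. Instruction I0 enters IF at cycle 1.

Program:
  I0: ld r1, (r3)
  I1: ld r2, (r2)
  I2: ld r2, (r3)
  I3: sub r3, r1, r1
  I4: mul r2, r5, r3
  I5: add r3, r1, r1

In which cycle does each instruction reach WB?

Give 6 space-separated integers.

Answer: 5 6 7 8 11 12

Derivation:
I0 ld r1 <- r3: IF@1 ID@2 stall=0 (-) EX@3 MEM@4 WB@5
I1 ld r2 <- r2: IF@2 ID@3 stall=0 (-) EX@4 MEM@5 WB@6
I2 ld r2 <- r3: IF@3 ID@4 stall=0 (-) EX@5 MEM@6 WB@7
I3 sub r3 <- r1,r1: IF@4 ID@5 stall=0 (-) EX@6 MEM@7 WB@8
I4 mul r2 <- r5,r3: IF@5 ID@6 stall=2 (RAW on I3.r3 (WB@8)) EX@9 MEM@10 WB@11
I5 add r3 <- r1,r1: IF@6 ID@9 stall=0 (-) EX@10 MEM@11 WB@12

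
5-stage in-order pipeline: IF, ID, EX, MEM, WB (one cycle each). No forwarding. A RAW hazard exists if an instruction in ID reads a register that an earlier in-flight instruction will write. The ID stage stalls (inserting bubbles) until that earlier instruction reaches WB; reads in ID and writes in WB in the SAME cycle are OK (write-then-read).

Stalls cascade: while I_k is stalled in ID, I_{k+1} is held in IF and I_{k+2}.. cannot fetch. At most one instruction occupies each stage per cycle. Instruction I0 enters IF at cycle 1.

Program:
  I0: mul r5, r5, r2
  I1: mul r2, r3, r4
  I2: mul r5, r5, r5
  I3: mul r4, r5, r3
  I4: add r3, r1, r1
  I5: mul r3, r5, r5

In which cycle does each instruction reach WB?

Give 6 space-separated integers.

I0 mul r5 <- r5,r2: IF@1 ID@2 stall=0 (-) EX@3 MEM@4 WB@5
I1 mul r2 <- r3,r4: IF@2 ID@3 stall=0 (-) EX@4 MEM@5 WB@6
I2 mul r5 <- r5,r5: IF@3 ID@4 stall=1 (RAW on I0.r5 (WB@5)) EX@6 MEM@7 WB@8
I3 mul r4 <- r5,r3: IF@4 ID@6 stall=2 (RAW on I2.r5 (WB@8)) EX@9 MEM@10 WB@11
I4 add r3 <- r1,r1: IF@6 ID@9 stall=0 (-) EX@10 MEM@11 WB@12
I5 mul r3 <- r5,r5: IF@9 ID@10 stall=0 (-) EX@11 MEM@12 WB@13

Answer: 5 6 8 11 12 13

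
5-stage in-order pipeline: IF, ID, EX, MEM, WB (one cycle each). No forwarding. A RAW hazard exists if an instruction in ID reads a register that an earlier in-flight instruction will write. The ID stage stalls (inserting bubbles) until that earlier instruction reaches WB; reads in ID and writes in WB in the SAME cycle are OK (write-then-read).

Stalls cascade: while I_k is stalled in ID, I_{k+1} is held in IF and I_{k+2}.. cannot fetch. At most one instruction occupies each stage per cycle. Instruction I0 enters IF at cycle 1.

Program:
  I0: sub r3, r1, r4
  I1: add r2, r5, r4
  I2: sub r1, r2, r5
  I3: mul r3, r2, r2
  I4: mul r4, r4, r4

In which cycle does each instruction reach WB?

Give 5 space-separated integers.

I0 sub r3 <- r1,r4: IF@1 ID@2 stall=0 (-) EX@3 MEM@4 WB@5
I1 add r2 <- r5,r4: IF@2 ID@3 stall=0 (-) EX@4 MEM@5 WB@6
I2 sub r1 <- r2,r5: IF@3 ID@4 stall=2 (RAW on I1.r2 (WB@6)) EX@7 MEM@8 WB@9
I3 mul r3 <- r2,r2: IF@4 ID@7 stall=0 (-) EX@8 MEM@9 WB@10
I4 mul r4 <- r4,r4: IF@7 ID@8 stall=0 (-) EX@9 MEM@10 WB@11

Answer: 5 6 9 10 11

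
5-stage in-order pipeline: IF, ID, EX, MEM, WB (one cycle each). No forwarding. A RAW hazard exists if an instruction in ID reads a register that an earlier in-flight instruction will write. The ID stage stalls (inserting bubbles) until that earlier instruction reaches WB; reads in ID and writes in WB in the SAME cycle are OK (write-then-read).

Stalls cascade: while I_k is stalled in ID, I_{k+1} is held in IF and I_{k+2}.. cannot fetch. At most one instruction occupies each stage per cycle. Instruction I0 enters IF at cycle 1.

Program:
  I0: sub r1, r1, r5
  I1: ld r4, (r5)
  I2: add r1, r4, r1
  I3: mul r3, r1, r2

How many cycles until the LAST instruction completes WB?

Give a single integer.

I0 sub r1 <- r1,r5: IF@1 ID@2 stall=0 (-) EX@3 MEM@4 WB@5
I1 ld r4 <- r5: IF@2 ID@3 stall=0 (-) EX@4 MEM@5 WB@6
I2 add r1 <- r4,r1: IF@3 ID@4 stall=2 (RAW on I1.r4 (WB@6)) EX@7 MEM@8 WB@9
I3 mul r3 <- r1,r2: IF@4 ID@7 stall=2 (RAW on I2.r1 (WB@9)) EX@10 MEM@11 WB@12

Answer: 12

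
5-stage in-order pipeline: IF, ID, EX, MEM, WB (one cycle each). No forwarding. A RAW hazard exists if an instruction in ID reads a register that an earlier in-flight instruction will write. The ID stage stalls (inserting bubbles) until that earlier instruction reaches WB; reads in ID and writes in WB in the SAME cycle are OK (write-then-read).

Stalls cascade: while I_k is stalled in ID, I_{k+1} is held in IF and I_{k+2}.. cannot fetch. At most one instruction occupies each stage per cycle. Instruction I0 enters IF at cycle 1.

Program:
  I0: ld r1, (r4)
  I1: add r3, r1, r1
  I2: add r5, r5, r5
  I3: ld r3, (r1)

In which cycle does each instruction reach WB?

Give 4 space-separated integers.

I0 ld r1 <- r4: IF@1 ID@2 stall=0 (-) EX@3 MEM@4 WB@5
I1 add r3 <- r1,r1: IF@2 ID@3 stall=2 (RAW on I0.r1 (WB@5)) EX@6 MEM@7 WB@8
I2 add r5 <- r5,r5: IF@3 ID@6 stall=0 (-) EX@7 MEM@8 WB@9
I3 ld r3 <- r1: IF@6 ID@7 stall=0 (-) EX@8 MEM@9 WB@10

Answer: 5 8 9 10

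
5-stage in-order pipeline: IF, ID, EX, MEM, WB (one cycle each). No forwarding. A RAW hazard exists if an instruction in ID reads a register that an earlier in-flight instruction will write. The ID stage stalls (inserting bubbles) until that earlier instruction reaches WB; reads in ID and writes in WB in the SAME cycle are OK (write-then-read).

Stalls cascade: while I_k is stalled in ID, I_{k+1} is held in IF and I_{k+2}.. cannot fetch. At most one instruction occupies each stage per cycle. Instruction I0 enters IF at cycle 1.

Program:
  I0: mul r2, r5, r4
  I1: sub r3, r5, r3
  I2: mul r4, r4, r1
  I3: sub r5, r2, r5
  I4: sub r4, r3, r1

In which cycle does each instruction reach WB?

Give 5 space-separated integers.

I0 mul r2 <- r5,r4: IF@1 ID@2 stall=0 (-) EX@3 MEM@4 WB@5
I1 sub r3 <- r5,r3: IF@2 ID@3 stall=0 (-) EX@4 MEM@5 WB@6
I2 mul r4 <- r4,r1: IF@3 ID@4 stall=0 (-) EX@5 MEM@6 WB@7
I3 sub r5 <- r2,r5: IF@4 ID@5 stall=0 (-) EX@6 MEM@7 WB@8
I4 sub r4 <- r3,r1: IF@5 ID@6 stall=0 (-) EX@7 MEM@8 WB@9

Answer: 5 6 7 8 9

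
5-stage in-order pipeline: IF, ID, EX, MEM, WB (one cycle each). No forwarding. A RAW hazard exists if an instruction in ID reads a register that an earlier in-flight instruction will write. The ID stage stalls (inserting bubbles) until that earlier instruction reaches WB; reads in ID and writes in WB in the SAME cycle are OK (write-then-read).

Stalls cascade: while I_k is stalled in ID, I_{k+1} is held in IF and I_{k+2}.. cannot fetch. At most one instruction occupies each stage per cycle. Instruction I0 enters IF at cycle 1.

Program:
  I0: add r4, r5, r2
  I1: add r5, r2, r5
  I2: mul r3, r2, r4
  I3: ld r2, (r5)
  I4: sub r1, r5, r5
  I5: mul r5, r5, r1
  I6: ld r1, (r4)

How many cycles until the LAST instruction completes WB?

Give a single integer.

I0 add r4 <- r5,r2: IF@1 ID@2 stall=0 (-) EX@3 MEM@4 WB@5
I1 add r5 <- r2,r5: IF@2 ID@3 stall=0 (-) EX@4 MEM@5 WB@6
I2 mul r3 <- r2,r4: IF@3 ID@4 stall=1 (RAW on I0.r4 (WB@5)) EX@6 MEM@7 WB@8
I3 ld r2 <- r5: IF@4 ID@6 stall=0 (-) EX@7 MEM@8 WB@9
I4 sub r1 <- r5,r5: IF@6 ID@7 stall=0 (-) EX@8 MEM@9 WB@10
I5 mul r5 <- r5,r1: IF@7 ID@8 stall=2 (RAW on I4.r1 (WB@10)) EX@11 MEM@12 WB@13
I6 ld r1 <- r4: IF@8 ID@11 stall=0 (-) EX@12 MEM@13 WB@14

Answer: 14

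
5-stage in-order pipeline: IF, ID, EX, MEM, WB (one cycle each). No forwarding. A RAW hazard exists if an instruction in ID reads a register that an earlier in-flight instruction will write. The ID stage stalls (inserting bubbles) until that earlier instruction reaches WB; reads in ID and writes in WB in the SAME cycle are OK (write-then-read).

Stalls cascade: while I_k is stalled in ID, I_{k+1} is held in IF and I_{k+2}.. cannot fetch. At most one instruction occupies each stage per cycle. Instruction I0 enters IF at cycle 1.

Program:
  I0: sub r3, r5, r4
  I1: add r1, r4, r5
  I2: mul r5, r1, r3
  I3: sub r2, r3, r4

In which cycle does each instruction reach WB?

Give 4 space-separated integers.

Answer: 5 6 9 10

Derivation:
I0 sub r3 <- r5,r4: IF@1 ID@2 stall=0 (-) EX@3 MEM@4 WB@5
I1 add r1 <- r4,r5: IF@2 ID@3 stall=0 (-) EX@4 MEM@5 WB@6
I2 mul r5 <- r1,r3: IF@3 ID@4 stall=2 (RAW on I1.r1 (WB@6)) EX@7 MEM@8 WB@9
I3 sub r2 <- r3,r4: IF@4 ID@7 stall=0 (-) EX@8 MEM@9 WB@10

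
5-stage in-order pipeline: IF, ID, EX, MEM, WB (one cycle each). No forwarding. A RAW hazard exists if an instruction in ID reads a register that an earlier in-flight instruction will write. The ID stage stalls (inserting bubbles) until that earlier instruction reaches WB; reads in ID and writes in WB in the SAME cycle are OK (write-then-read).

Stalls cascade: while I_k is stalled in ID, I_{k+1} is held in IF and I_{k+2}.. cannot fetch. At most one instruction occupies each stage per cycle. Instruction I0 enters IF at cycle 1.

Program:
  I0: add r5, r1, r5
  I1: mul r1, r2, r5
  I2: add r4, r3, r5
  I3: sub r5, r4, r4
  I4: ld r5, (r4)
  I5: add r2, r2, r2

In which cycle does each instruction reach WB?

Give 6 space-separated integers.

I0 add r5 <- r1,r5: IF@1 ID@2 stall=0 (-) EX@3 MEM@4 WB@5
I1 mul r1 <- r2,r5: IF@2 ID@3 stall=2 (RAW on I0.r5 (WB@5)) EX@6 MEM@7 WB@8
I2 add r4 <- r3,r5: IF@3 ID@6 stall=0 (-) EX@7 MEM@8 WB@9
I3 sub r5 <- r4,r4: IF@6 ID@7 stall=2 (RAW on I2.r4 (WB@9)) EX@10 MEM@11 WB@12
I4 ld r5 <- r4: IF@7 ID@10 stall=0 (-) EX@11 MEM@12 WB@13
I5 add r2 <- r2,r2: IF@10 ID@11 stall=0 (-) EX@12 MEM@13 WB@14

Answer: 5 8 9 12 13 14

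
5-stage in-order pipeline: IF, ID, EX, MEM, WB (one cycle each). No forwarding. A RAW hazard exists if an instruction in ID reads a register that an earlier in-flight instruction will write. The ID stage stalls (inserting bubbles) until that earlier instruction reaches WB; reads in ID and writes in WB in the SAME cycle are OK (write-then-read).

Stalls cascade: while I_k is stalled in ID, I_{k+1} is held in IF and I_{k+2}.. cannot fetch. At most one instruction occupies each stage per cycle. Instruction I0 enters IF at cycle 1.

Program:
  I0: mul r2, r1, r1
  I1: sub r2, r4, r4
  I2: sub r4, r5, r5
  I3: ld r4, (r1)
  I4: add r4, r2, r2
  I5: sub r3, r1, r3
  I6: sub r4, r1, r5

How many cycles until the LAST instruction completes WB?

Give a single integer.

Answer: 11

Derivation:
I0 mul r2 <- r1,r1: IF@1 ID@2 stall=0 (-) EX@3 MEM@4 WB@5
I1 sub r2 <- r4,r4: IF@2 ID@3 stall=0 (-) EX@4 MEM@5 WB@6
I2 sub r4 <- r5,r5: IF@3 ID@4 stall=0 (-) EX@5 MEM@6 WB@7
I3 ld r4 <- r1: IF@4 ID@5 stall=0 (-) EX@6 MEM@7 WB@8
I4 add r4 <- r2,r2: IF@5 ID@6 stall=0 (-) EX@7 MEM@8 WB@9
I5 sub r3 <- r1,r3: IF@6 ID@7 stall=0 (-) EX@8 MEM@9 WB@10
I6 sub r4 <- r1,r5: IF@7 ID@8 stall=0 (-) EX@9 MEM@10 WB@11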